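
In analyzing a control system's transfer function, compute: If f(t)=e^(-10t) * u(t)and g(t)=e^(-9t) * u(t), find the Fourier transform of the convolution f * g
By the convolution theorem: F{f * g}=F(omega) * G(omega)
F(omega)=1/(10 + j * omega), G(omega)=1/(9 + j * omega)
F{f * g}=1/((10 + j * omega)(9 + j * omega))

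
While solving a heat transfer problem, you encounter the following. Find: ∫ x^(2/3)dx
Power rule: ∫ x^(2/3) dx = x^(5/3)/(5/3)+C

Answer: (3/5)·x^(5/3)+C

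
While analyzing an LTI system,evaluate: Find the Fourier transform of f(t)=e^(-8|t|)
Using the standard pair: F{e^(-a|t|)} = 2a/(a^2+omega^2)
With a = 8: F(omega) = 16/(64+omega^2)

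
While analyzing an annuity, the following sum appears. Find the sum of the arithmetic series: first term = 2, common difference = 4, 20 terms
Last term: a_n = 2 + (20 - 1)·4 = 78
Sum = n(a_1 + a_n)/2 = 20(2 + 78)/2 = 800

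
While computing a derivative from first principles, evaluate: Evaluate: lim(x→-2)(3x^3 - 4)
Polynomial is continuous, so substitute x = -2:
3·(-2)^3 - 4 = -28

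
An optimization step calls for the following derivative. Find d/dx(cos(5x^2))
Chain rule: d/dx[cos(u)] = -sin(u)·u' where u = 5x^2
u' = 10x

Answer: -10x·sin(5x^2)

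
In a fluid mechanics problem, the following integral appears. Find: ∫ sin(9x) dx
Using substitution u = 9x: ∫ sin(u) du/9 = -cos(u)/9+C

Answer: (-1/9)cos(9x)+C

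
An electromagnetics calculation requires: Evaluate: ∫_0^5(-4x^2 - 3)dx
Step 1: Find antiderivative F(x)=(-4/3)x^3 - 3x
Step 2: F(5) - F(0)=-545/3 - (0)=-545/3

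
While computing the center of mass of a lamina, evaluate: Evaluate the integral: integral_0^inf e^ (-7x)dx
integral_0^inf e^(-7x) dx = [-1/7 * e^(-7x)]_0^inf
= 0 - (-1/7) = 1/7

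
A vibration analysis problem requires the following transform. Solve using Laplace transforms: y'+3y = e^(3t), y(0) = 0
Take L: sY - 0+3Y = 1/(s-3)
Y(s+3) = 1/(s-3)+0
Y = 1/((s-3)(s+3))+0/(s+3)
Partial fractions: 1/((s-3)(s+3)) = (1/6)/(s-3) - (1/6)/(s+3)
So Y = (1/6)/(s-3) - (1/6)/(s+3)
Inverse Laplace transform (L^(-1){1/(s-3)} = e^(3t), L^(-1){1/(s+3)} = e^(-3t)):

Answer: y(t) = (1/6)·e^(3t) - (1/6)·e^(-3t)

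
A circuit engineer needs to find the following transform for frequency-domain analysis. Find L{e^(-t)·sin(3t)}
First shifting: L{e^(at)f(t)} = F(s-a)
L{sin(3t)} = 3/(s² + 9)
Shift: 3/((s + 1)² + 9)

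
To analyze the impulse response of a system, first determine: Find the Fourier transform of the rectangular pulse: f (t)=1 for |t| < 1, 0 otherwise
F(omega) = integral from -1 to 1 of e^(-j * omega * t) dt
= 2 * sin(1 * omega)/omega = 2 * sinc(1 * omega/pi)

Answer: 2 * sin(1 * omega)/omega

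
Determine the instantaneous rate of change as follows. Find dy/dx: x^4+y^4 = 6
Differentiate: 4x^3 + 4y^3·(dy/dx)=0
dy/dx=-4x^3/(4y^3)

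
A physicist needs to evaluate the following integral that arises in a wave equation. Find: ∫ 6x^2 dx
Using power rule: ∫ 6x^2 dx = 6/3 x^3 + C = 2x^3 + C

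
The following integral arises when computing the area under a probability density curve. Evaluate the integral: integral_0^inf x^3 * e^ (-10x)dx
This is a Gamma integral. Substitute u=10x (du=10 dx):
integral_0^inf x^3*e^(-10x) dx=(1/10^4) integral_0^inf u^3*e^(-u) du
=Gamma(4)/10^4=3!/10^4=6/10000

Answer: 3/5000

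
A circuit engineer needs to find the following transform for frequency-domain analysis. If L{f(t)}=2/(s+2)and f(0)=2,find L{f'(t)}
L{f'(t)} = s·F(s) - f(0) = 2s/(s + 2) - 2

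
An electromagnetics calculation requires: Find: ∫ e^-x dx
Since d/dx[e^-x]=- e^-x, we get -1e^-x + C

Answer: -e^-x + C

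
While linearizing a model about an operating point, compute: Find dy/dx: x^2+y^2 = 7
Differentiate: 2x + 2y·(dy/dx)=0
dy/dx=-2x/(2y)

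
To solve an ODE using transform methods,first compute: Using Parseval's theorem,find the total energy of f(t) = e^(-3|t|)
Parseval's theorem: E = integral |f(t)|^2 dt = (1/2pi) integral |F(omega)|^2 domega
E = integral_{-inf}^{inf} e^(-6|t|) dt = 2*integral_0^inf e^(-6t) dt = 2/(2*3) = 1/3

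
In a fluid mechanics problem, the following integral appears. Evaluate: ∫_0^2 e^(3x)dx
Antiderivative: (1/3)e^(3x)
Evaluate: (1/3)(e^6 - 1)

Answer: (e^6 - 1)/3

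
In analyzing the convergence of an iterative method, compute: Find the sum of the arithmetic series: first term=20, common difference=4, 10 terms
Last term: a_n = 20+(10-1)·4 = 56
Sum = n(a_1+a_n)/2 = 10(20+56)/2 = 380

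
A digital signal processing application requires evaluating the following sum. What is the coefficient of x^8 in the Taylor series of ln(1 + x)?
ln(1+x)=Σ (-1)^(n+1) x^n/n
Coefficient of x^8=(-1)^9/8=-1/8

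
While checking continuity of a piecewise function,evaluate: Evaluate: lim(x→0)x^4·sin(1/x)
Squeeze theorem: -|x^4| ≤ x^4·sin(1/x) ≤ |x^4|
Since x^4 → 0 as x → 0, by squeeze theorem the limit is 0

Answer: 0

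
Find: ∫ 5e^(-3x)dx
Since d/dx[e^(-3x)] = -3e^(-3x), we get -5/3 e^(-3x)+C

Answer: (-5/3)e^(-3x)+C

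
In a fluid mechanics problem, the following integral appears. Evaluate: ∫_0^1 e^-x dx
Antiderivative: -e^-x
Evaluate: -(e^-1-1)

Answer: (e^-1-1)/(-1)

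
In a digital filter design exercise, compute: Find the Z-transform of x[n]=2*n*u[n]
Z{n * u[n]} = z/(z-1)^2
By linearity: Z{2 * n * u[n]} = 2z/(z-1)^2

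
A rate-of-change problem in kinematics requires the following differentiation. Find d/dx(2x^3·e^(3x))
Product rule: (fg)'=f'g+fg'
f=2x^3, f'=6x^2
g=e^(3x), g'=3·e^(3x)

Answer: 6x^2·e^(3x)+6x^3·e^(3x)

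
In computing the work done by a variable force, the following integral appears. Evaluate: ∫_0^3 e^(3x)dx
Antiderivative: (1/3)e^(3x)
Evaluate: (1/3)(e^9 - 1)

Answer: (e^9 - 1)/3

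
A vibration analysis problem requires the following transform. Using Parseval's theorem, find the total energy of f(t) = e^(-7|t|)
Parseval's theorem: E=integral |f(t)|^2 dt=(1/2pi) integral |F(omega)|^2 domega
E=integral_{-inf}^{inf} e^(-14|t|) dt=2 * integral_0^inf e^(-14t) dt=2/(2 * 7)=1/7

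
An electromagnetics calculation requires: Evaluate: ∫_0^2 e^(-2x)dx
Antiderivative: (1/(-2))e^(-2x)
Evaluate: (1/(-2))(e^-4-1)

Answer: (e^-4-1)/(-2)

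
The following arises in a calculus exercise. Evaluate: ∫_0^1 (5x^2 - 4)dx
Step 1: Find antiderivative F(x) = (5/3)x^3-4x
Step 2: F(1) - F(0) = -7/3 - (0) = -7/3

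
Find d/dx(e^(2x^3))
Chain rule: d/dx[e^u]=e^u · u' where u=2x^3
u'=6x^2

Answer: 6x^2·e^(2x^3)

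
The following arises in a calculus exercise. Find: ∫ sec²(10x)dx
Since d/dx[tan(10x)]=10sec²(10x), integral=tan(10x)/10 + C

Answer: (1/10)tan(10x) + C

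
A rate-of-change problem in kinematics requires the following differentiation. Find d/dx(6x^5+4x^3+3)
Power rule: d/dx(ax^n)=n·a·x^(n-1)
Term by term: 30·x^4+12·x^2

Answer: 30x^4+12x^2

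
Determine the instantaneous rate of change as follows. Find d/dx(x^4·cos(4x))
Product rule: (fg)'=f'g + fg'
f=x^4, f'=4x^3
g=cos(4x), g'=-4·sin(4x)

Answer: 4x^3·cos(4x) - 4x^4·sin(4x)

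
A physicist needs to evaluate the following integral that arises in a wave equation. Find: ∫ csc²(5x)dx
Since d/dx[-cot(5x)] = 5csc²(5x), integral = -cot(5x)/5+C

Answer: (-1/5)cot(5x)+C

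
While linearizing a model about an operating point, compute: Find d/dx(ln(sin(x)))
Chain rule: d/dx[ln(u)] = u'/u where u = sin(x)
u' = cos(x)

Answer: (cos(x))/(sin(x))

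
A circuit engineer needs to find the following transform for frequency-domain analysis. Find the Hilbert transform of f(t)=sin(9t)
The Hilbert transform shifts each frequency component by -pi/2.
H{sin(wt)}=-cos(wt)
With w=9: H{sin(9t)}=-cos(9t)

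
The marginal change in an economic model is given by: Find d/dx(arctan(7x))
d/dx[arctan(u)]=u'/(1+u²), u=7x, u'=7

Answer: 7/(1+49x²)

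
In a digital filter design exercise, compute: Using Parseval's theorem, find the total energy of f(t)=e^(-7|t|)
Parseval's theorem: E=integral |f(t)|^2 dt=(1/2pi) integral |F(omega)|^2 domega
E=integral_{-inf}^{inf} e^(-14|t|) dt=2*integral_0^inf e^(-14t) dt=2/(2*7)=1/7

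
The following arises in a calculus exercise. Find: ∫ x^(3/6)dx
Power rule: ∫ x^(1/2) dx = x^(3/2)/(3/2) + C

Answer: (2/3)·x^(3/2) + C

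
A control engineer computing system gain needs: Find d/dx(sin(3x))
Chain rule: d/dx[sin(u)]=cos(u)·u' where u=3x
u'=3

Answer: 3·cos(3x)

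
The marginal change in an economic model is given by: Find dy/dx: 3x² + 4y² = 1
Differentiate: 6x+8y·(dy/dx)=0
dy/dx=-6x/(8y)=-(3/4)·(x/y)

Answer: dy/dx=-(3/4)·(x/y)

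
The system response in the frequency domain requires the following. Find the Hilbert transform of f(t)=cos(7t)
The Hilbert transform shifts each frequency component by -pi/2.
H{cos(wt)}=sin(wt)
With w=7: H{cos(7t)}=sin(7t)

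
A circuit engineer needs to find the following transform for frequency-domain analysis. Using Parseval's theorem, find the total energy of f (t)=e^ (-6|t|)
Parseval's theorem: E = integral |f(t)|^2 dt = (1/2pi) integral |F(omega)|^2 domega
E = integral_{-inf}^{inf} e^(-12|t|) dt = 2 * integral_0^inf e^(-12t) dt = 2/(2 * 6) = 1/6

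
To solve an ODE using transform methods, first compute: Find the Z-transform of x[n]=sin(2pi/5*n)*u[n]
Z{sin(w0 * n) * u[n]} = z * sin(w0)/(z^2 - 2z * cos(w0) + 1)
With w0 = 2pi/5: X(z) = z * sin(2pi/5)/(z^2 - 2z * cos(2pi/5) + 1)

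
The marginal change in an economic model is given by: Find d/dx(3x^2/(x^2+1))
Quotient rule: (f/g)'=(f'g - fg')/g²
f=3x^2, f'=6x
g=x^2+1, g'=2x

Answer: (6x·(x^2+1)-6x^3)/(x^2+1)²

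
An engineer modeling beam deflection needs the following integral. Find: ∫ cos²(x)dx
Using identity cos²(u)=(1+cos(2u))/2:
∫ (1+cos(2x))/2 dx=x/2+sin(2x)/4+C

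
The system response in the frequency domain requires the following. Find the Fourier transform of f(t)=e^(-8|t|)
Using the standard pair: F{e^(-a|t|)} = 2a/(a^2+omega^2)
With a = 8: F(omega) = 16/(64+omega^2)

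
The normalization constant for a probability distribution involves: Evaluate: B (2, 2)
B(x,y) = Γ(x)Γ(y)/Γ(x+y) = (x-1)!(y-1)!/(x+y-1)!
B(2,2) = 1!·1!/3! = 1/6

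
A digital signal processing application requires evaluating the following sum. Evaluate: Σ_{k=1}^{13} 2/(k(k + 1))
Partial fractions: 2/(k(k + 1)) = 2/k - 2/(k + 1)
Telescoping sum: 2(1 - 1/14) = 2·13/14

Answer: 13/7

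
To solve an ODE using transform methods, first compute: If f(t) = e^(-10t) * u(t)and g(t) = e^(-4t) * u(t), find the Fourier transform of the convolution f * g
By the convolution theorem: F{f * g} = F(omega) * G(omega)
F(omega) = 1/(10 + j * omega), G(omega) = 1/(4 + j * omega)
F{f * g} = 1/((10 + j * omega)(4 + j * omega))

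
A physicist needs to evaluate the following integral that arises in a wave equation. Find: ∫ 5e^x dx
Since d/dx[e^x]=+e^x, we get 5e^x+C

Answer: 5e^x+C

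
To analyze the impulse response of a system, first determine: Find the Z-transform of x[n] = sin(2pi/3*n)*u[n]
Z{sin(w0 * n) * u[n]} = z * sin(w0)/(z^2 - 2z * cos(w0) + 1)
With w0 = 2pi/3: X(z) = z * sin(2pi/3)/(z^2 - 2z * cos(2pi/3) + 1)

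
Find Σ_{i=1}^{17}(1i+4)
=1·Σ i+4·17=1·153+68=221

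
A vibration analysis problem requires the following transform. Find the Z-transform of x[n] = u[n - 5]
Using the time-shift property: Z{u[n-5]} = z^(-5)*z/(z-1)
= z^(-4)/(z-1)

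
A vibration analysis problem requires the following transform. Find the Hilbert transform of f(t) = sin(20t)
The Hilbert transform shifts each frequency component by -pi/2.
H{sin(wt)} = -cos(wt)
With w = 20: H{sin(20t)} = -cos(20t)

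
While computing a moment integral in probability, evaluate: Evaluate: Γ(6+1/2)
Γ(n+1/2) = (2n)!√π/(4^n·n!)
= 479001600√π/(4096·720) = (10395/64)·√π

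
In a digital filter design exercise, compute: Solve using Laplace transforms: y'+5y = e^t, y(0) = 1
Take L: sY - 1+5Y = 1/(s-1)
Y(s+5) = 1/(s-1)+1
Y = 1/((s-1)(s+5))+1/(s+5)
Partial fractions: 1/((s-1)(s+5)) = (1/6)/(s-1) - (1/6)/(s+5)
So Y = (1/6)/(s-1)+(5/6)/(s+5)
Inverse Laplace transform (L^(-1){1/(s-1)} = e^t, L^(-1){1/(s+5)} = e^(-5t)):

Answer: y(t) = (1/6)·e^t+(5/6)·e^(-5t)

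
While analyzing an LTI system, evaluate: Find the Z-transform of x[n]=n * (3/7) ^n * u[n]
Using the property Z{n * a^n * u[n]}=az/(z-a)^2
With a=3/7: X(z)=(3/7)z/(z - 3/7)^2, |z| > 3/7

Answer: (3/7)z/(z - 3/7)^2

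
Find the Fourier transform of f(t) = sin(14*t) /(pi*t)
sin(W*t)/(pi*t) = (W/pi)*sinc(W*t/pi) is the impulse response of the ideal low-pass filter with cutoff W (here W = 14).
Its Fourier transform is a rectangular function:
F(omega) = 1 for |omega| < 14, 0 otherwise

Answer: rect(omega/28) [i.e., 1 for |omega| < 14, 0 otherwise]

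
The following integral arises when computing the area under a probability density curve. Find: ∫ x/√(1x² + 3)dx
Let u = x² + 3, du = 2x dx
∫ (1/2)·u^(-1/2) du = √u + C

Answer: √(x² + 3) + C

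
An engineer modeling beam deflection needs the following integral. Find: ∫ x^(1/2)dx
Power rule: ∫ x^(1/2) dx=x^(3/2)/(3/2)+C

Answer: (2/3)·x^(3/2)+C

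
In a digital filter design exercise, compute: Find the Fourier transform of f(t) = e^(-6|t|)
Using the standard pair: F{e^(-a|t|)} = 2a/(a^2+omega^2)
With a = 6: F(omega) = 12/(36+omega^2)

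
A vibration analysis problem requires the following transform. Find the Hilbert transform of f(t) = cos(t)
The Hilbert transform shifts each frequency component by -pi/2.
H{cos(wt)}=sin(wt)
With w=1: H{cos(t)}=sin(t)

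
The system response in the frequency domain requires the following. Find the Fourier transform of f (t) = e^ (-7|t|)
Using the standard pair: F{e^(-a|t|)} = 2a/(a^2 + omega^2)
With a = 7: F(omega) = 14/(49 + omega^2)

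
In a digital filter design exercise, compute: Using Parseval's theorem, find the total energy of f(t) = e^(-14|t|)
Parseval's theorem: E=integral |f(t)|^2 dt=(1/2pi) integral |F(omega)|^2 domega
E=integral_{-inf}^{inf} e^(-28|t|) dt=2*integral_0^inf e^(-28t) dt=2/(2*14)=1/14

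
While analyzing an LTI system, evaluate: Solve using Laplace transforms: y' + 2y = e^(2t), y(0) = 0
Take L: sY - 0+2Y = 1/(s-2)
Y(s+2) = 1/(s-2)+0
Y = 1/((s-2)(s+2))+0/(s+2)
Partial fractions: 1/((s-2)(s+2)) = (1/4)/(s-2) - (1/4)/(s+2)
So Y = (1/4)/(s-2) - (1/4)/(s+2)
Inverse Laplace transform (L^(-1){1/(s-2)} = e^(2t), L^(-1){1/(s+2)} = e^(-2t)):

Answer: y(t) = (1/4)·e^(2t) - (1/4)·e^(-2t)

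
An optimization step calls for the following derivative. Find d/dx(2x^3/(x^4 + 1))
Quotient rule: (f/g)' = (f'g - fg')/g²
f = 2x^3, f' = 6x^2
g = x^4 + 1, g' = 4x^3

Answer: (6x^2·(x^4 + 1) - 8x^6)/(x^4 + 1)²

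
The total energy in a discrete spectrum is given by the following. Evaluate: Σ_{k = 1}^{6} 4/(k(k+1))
Partial fractions: 4/(k(k+1)) = 4/k - 4/(k+1)
Telescoping sum: 4(1-1/7) = 4·6/7

Answer: 24/7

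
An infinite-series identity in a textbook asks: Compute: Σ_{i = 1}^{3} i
Using formula: Σ i^1=n(n+1)/2=3·4/2=6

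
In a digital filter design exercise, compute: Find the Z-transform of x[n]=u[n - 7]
Using the time-shift property: Z{u[n-7]} = z^(-7) * z/(z-1)
= z^(-6)/(z-1)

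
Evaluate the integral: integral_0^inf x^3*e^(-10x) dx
This is a Gamma integral. Substitute u = 10x (du = 10 dx):
integral_0^inf x^3 * e^(-10x) dx = (1/10^4) integral_0^inf u^3 * e^(-u) du
= Gamma(4)/10^4 = 3!/10^4 = 6/10000

Answer: 3/5000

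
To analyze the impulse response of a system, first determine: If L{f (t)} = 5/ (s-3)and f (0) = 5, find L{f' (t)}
L{f'(t)} = s·F(s) - f(0) = 5s/(s-3)-5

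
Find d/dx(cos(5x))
Chain rule: d/dx[cos(u)]=-sin(u)·u' where u=5x
u'=5

Answer: -5·sin(5x)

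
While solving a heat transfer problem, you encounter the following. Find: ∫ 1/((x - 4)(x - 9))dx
Partial fractions: 1/((x-4)(x-9)) = A/(x-4) + B/(x-9)
A = -1/5, B = 1/5
∫ [-1/5· 1/(x-4) + 1/5· 1/(x-9)] dx
= (1/5)[ln|x-9| - ln|x-4|] + C

Answer: (1/5)·ln|(x-9)/(x-4)| + C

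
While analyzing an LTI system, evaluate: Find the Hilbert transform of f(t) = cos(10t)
The Hilbert transform shifts each frequency component by -pi/2.
H{cos(wt)}=sin(wt)
With w=10: H{cos(10t)}=sin(10t)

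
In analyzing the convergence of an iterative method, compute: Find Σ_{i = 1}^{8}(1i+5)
= 1·Σ i + 5·8 = 1·36 + 40 = 76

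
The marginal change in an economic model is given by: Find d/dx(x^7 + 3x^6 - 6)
Power rule: d/dx(ax^n)=n·a·x^(n-1)
Term by term: 7·x^6 + 18·x^5

Answer: 7x^6 + 18x^5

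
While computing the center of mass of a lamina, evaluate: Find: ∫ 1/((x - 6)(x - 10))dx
Partial fractions: 1/((x-6)(x-10)) = A/(x-6)+B/(x-10)
A = -1/4, B = 1/4
∫ [-1/4· 1/(x-6)+1/4· 1/(x-10)] dx
= (1/4)[ln|x-10| - ln|x-6|]+C

Answer: (1/4)·ln|(x-10)/(x-6)|+C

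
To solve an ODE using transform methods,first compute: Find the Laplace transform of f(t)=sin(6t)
L{sin(wt)} = w/(s²+w²)
L{sin(6t)} = 6/(s²+36)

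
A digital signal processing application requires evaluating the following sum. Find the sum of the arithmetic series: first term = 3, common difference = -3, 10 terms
Last term: a_n = 3 + (10 - 1)·-3 = -24
Sum = n(a_1 + a_n)/2 = 10(3 + (-24))/2 = -105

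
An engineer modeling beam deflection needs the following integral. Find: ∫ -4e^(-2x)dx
Since d/dx[e^(-2x)] = -2e^(-2x), we get 2 e^(-2x)+C

Answer: 2e^(-2x)+C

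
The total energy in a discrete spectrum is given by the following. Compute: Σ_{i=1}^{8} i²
Using formula: Σ i^2 = n(n+1)(2n+1)/6 = 8·9·17/6 = 204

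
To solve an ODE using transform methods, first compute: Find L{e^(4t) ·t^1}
First shifting: L{e^(at)f(t)}=F(s-a)
L{t^1}=1/s^2
Shift s → s-4: 1/(s-4)^2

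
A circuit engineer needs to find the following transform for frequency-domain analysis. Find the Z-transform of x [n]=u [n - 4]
Using the time-shift property: Z{u[n-4]}=z^(-4) * z/(z-1)
=z^(-3)/(z-1)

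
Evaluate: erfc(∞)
erfc(x) = 1 - erf(x); erfc(∞) = 1 - erf(∞) = 1 - 1 = 0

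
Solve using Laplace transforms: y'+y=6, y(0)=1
Take L of both sides: sY(s)-1+Y(s) = 6/s
Y(s)(s+1) = 6/s+1
Y(s) = 6/(s(s+1))+1/(s+1)
Partial fractions: 6/(s(s+1)) = 6/s - 6/(s+1)
So Y(s) = 6/s - 5/(s+1)
Inverse transform (L^(-1){1/s} = 1, L^(-1){1/(s+1)} = e^(-t)):

Answer: y(t) = 6-5·e^(-t)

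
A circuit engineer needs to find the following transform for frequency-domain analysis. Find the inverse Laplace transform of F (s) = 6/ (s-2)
L^(-1){6/(s-a)}=c·e^(at)
Here a=2, c=6

Answer: 6e^(2t)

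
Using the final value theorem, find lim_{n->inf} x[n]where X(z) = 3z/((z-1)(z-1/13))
Final value theorem: lim x[n] = lim_{z->1} (z-1)*X(z)
(z-1)*X(z) = 3z/(z-1/13)
As z->1: 3/(1 - 1/13) = 3/(12/13) = 13/4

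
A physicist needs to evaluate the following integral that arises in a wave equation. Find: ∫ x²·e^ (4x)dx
Integration by parts twice:
First: u = x², dv = e^(4x) dx => x²e^(4x)/4 - (2/4)∫ xe^(4x) dx
Second (∫ xe^(4x) dx): xe^(4x)/4 - e^(4x)/16
Combining: e^(4x)(x²/4 - 2x/16 + 2/64) + C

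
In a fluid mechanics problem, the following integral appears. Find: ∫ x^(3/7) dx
Power rule: ∫ x^(3/7) dx = x^(10/7)/(10/7)+C

Answer: (7/10)·x^(10/7)+C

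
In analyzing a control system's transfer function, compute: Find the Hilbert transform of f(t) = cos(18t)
The Hilbert transform shifts each frequency component by -pi/2.
H{cos(wt)} = sin(wt)
With w = 18: H{cos(18t)} = sin(18t)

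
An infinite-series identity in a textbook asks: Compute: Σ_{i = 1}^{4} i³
Using formula: Σ i^3 = [n(n + 1)/2]² = [4·5/2]² = 100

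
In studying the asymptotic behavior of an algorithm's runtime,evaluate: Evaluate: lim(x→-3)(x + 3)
Polynomial is continuous, so substitute x=-3:
1·(-3)+3=0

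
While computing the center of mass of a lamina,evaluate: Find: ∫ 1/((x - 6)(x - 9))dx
Partial fractions: 1/((x-6)(x-9))=A/(x-6)+B/(x-9)
A=-1/3, B=1/3
∫ [-1/3· 1/(x-6)+1/3· 1/(x-9)] dx
=(1/3)[ln|x-9| - ln|x-6|]+C

Answer: (1/3)·ln|(x-9)/(x-6)|+C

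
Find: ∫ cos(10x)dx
Using substitution u = 10x: ∫ cos(u) du/10 = sin(u)/10+C

Answer: (1/10)sin(10x)+C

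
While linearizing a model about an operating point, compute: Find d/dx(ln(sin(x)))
Chain rule: d/dx[ln(u)]=u'/u where u=sin(x)
u'=cos(x)

Answer: (cos(x))/(sin(x))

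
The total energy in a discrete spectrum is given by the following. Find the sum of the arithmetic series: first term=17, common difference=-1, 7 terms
Last term: a_n=17+(7-1)·-1=11
Sum=n(a_1+a_n)/2=7(17+11)/2=98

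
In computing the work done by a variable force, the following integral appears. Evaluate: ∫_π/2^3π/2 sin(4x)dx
Antiderivative: -cos(4x)/4
Evaluate at bounds: [-cos(4·3π/2)/4] - [-cos(4·π/2)/4]
=(-(1)+(1))/4=0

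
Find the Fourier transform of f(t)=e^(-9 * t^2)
The Fourier transform of a Gaussian e^(-a * t^2) is sqrt(pi/a) * e^(-omega^2/(4a)).
With a=9: F(omega)=sqrt(pi)/3 * e^(-omega^2/36)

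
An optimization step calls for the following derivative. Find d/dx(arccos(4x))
d/dx[arccos(u)] = -u'/√(1-u²), u = 4x, u' = 4

Answer: -4/√(1 - 16x²)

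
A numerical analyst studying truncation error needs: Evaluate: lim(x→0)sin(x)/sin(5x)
sin(u) ≈ u for small u:
sin(x)/sin(5x) ≈ x/(5x)=1/5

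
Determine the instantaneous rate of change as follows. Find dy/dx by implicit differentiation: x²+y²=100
Differentiate both sides: 2x+2y·(dy/dx)=0
Solve: dy/dx=-2x/(2y)=-x/y

Answer: dy/dx=-x/y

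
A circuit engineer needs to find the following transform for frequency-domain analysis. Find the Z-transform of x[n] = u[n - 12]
Using the time-shift property: Z{u[n-12]} = z^(-12) * z/(z-1)
= z^(-11)/(z-1)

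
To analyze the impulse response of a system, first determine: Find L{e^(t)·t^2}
First shifting: L{e^(at)f(t)}=F(s-a)
L{t^2}=2/s^3
Shift s → s-1: 2/(s-1)^3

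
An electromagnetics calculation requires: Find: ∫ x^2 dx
Using power rule: ∫ x^2 dx=1/3 x^3+C=(1/3)x^3+C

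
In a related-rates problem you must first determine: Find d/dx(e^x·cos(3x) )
Product rule: (fg)' = f'g + fg'
f = e^x, f' = e^x
g = cos(3x), g' = -3·sin(3x)

Answer: e^x·cos(3x) - 3·e^x·sin(3x)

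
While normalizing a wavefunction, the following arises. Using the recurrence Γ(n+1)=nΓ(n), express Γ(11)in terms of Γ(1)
Γ(11)=10Γ(10)=10·9Γ(9)=...=10!·Γ(1)=3628800·Γ(1)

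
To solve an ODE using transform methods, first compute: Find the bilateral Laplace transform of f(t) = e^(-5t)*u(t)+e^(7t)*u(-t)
For e^(-5t) * u(t): L=1/(s + 5), Re(s) > -5
For e^(7t) * u(-t): L=-1/(s-7), Re(s) < 7
Combined: F(s)=1/(s + 5) - 1/(s-7), -5 < Re(s) < 7

Answer: 1/(s + 5) - 1/(s-7), ROC: -5 < Re(s) < 7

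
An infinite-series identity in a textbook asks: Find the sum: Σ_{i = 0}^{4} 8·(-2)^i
Geometric series: S = a(1 - r^n)/(1 - r)
a = 8, r = -2, n = 5
S = 8(1 + 32)/3 = 88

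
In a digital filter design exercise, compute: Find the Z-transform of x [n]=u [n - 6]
Using the time-shift property: Z{u[n-6]}=z^(-6) * z/(z-1)
=z^(-5)/(z-1)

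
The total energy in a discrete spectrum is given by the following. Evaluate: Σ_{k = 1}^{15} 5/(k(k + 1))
Partial fractions: 5/(k(k+1))=5/k - 5/(k+1)
Telescoping sum: 5(1-1/16)=5·15/16

Answer: 75/16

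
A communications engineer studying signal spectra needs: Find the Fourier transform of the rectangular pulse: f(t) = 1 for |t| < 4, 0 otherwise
F(omega) = integral from -4 to 4 of e^(-j*omega*t) dt
= 2*sin(4*omega)/omega = 8*sinc(4*omega/pi)

Answer: 2*sin(4*omega)/omega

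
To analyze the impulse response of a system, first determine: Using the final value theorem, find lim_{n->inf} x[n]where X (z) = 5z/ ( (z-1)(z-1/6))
Final value theorem: lim x[n] = lim_{z->1} (z-1)*X(z)
(z-1)*X(z) = 5z/(z-1/6)
As z->1: 5/(1-1/6) = 5/(5/6) = 6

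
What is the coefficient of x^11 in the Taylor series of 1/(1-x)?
1/(1-x) = Σ x^n for |x|<1
All coefficients are 1

Answer: 1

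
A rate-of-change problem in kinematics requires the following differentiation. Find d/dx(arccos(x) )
d/dx[arccos(u)]=-u'/√(1-u²), u=x, u'=1

Answer: -1/√(1-x²)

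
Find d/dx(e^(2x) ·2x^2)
Product rule: (fg)'=f'g + fg'
f=e^(2x), f'=2·e^(2x)
g=2x^2, g'=4x

Answer: 4·e^(2x)·x^2 + 4·e^(2x)·x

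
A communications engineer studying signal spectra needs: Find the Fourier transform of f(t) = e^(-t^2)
The Fourier transform of a Gaussian e^(-t^2) is sqrt(pi) * e^(-omega^2/4).
With a=1: F(omega)=sqrt(pi) * e^(-omega^2/4)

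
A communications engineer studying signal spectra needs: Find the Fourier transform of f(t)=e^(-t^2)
The Fourier transform of a Gaussian e^(-t^2) is sqrt(pi)*e^(-omega^2/4).
With a=1: F(omega)=sqrt(pi)*e^(-omega^2/4)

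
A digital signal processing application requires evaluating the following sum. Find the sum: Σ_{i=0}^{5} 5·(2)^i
Geometric series: S = a(1 - r^n)/(1 - r)
a = 5, r = 2, n = 6
S = 5(1 - 64)/-1 = 315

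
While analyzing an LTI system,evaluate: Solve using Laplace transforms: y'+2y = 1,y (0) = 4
Take L of both sides: sY(s)-4+2Y(s)=1/s
Y(s)(s+2)=1/s+4
Y(s)=1/(s(s+2))+4/(s+2)
Partial fractions: 1/(s(s+2))=(1/2)/s - (1/2)/(s+2)
So Y(s)=(1/2)/s+(7/2)/(s+2)
Inverse transform (L^(-1){1/s}=1, L^(-1){1/(s+2)}=e^(-2t)):

Answer: y(t)=1/2+(7/2)·e^(-2t)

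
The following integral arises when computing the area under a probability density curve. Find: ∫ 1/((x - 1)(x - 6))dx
Partial fractions: 1/((x-1)(x-6)) = A/(x-1) + B/(x-6)
A = -1/5, B = 1/5
∫ [-1/5· 1/(x-1) + 1/5· 1/(x-6)] dx
= (1/5)[ln|x-6| - ln|x-1|] + C

Answer: (1/5)·ln|(x-6)/(x-1)| + C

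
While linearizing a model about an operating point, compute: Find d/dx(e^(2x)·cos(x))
Product rule: (fg)'=f'g+fg'
f=e^(2x), f'=2·e^(2x)
g=cos(x), g'=-sin(x)

Answer: 2·e^(2x)·cos(x) - e^(2x)·sin(x)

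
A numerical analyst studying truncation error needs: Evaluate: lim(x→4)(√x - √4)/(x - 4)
Multiply by conjugate (√x+√4)/(√x+√4):
=(x - 4)/((x - 4)(√x+√4))=1/(√x+√4)
As x → 4: 1/(2√4)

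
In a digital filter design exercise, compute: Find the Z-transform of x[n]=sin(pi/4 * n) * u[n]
Z{sin(w0 * n) * u[n]} = z * sin(w0)/(z^2 - 2z * cos(w0) + 1)
With w0 = pi/4: X(z) = z * sin(pi/4)/(z^2 - 2z * cos(pi/4) + 1)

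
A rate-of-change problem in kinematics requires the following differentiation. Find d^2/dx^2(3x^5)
Apply power rule 2 times:
d^1: 15x^4
d^2: 60x^3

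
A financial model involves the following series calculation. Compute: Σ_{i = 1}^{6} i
Using formula: Σ i^1=n(n + 1)/2=6·7/2=21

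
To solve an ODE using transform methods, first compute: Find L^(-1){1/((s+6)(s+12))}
Partial fractions: 1/((s+6)(s+12)) = A/(s+6)+B/(s+12)
Cover-up: A = 1/(s+12)|_{s = -6} = 1/6; B = 1/(s+6)|_{s = -12} = -1/6
L^(-1) = (1/6)e^(-6t) - (1/6)e^(-12t)

Answer: (1/6)(e^(-6t) - e^(-12t))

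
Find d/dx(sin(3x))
Chain rule: d/dx[sin(u)] = cos(u)·u' where u = 3x
u' = 3

Answer: 3·cos(3x)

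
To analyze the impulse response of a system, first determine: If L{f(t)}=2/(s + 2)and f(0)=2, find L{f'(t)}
L{f'(t)}=s·F(s) - f(0)=2s/(s+2)-2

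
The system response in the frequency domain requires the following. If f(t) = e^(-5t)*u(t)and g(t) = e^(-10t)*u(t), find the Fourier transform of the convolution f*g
By the convolution theorem: F{f * g}=F(omega) * G(omega)
F(omega)=1/(5 + j * omega), G(omega)=1/(10 + j * omega)
F{f * g}=1/((5 + j * omega)(10 + j * omega))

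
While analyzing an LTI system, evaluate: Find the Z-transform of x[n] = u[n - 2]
Using the time-shift property: Z{u[n-2]}=z^(-2) * z/(z-1)
=z^(-1)/(z-1)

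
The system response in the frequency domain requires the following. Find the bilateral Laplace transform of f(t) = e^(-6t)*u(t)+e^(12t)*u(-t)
For e^(-6t)*u(t): L = 1/(s+6), Re(s) > -6
For e^(12t)*u(-t): L = -1/(s-12), Re(s) < 12
Combined: F(s) = 1/(s+6)-1/(s-12), -6 < Re(s) < 12

Answer: 1/(s+6)-1/(s-12), ROC: -6 < Re(s) < 12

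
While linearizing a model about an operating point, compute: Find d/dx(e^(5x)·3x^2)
Product rule: (fg)'=f'g + fg'
f=e^(5x), f'=5·e^(5x)
g=3x^2, g'=6x

Answer: 15·e^(5x)·x^2 + 6·e^(5x)·x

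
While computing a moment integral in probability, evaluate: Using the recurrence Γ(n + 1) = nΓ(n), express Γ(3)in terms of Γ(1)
Γ(3)=2Γ(2)=2·1Γ(1)=...=2!·Γ(1)=2·Γ(1)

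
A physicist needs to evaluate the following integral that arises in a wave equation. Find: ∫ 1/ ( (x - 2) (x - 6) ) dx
Partial fractions: 1/((x-2)(x-6))=A/(x-2) + B/(x-6)
A=-1/4, B=1/4
∫ [-1/4· 1/(x-2) + 1/4· 1/(x-6)] dx
=(1/4)[ln|x-6| - ln|x-2|] + C

Answer: (1/4)·ln|(x-6)/(x-2)| + C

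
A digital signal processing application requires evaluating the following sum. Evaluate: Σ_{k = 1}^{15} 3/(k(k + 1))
Partial fractions: 3/(k(k + 1)) = 3/k - 3/(k + 1)
Telescoping sum: 3(1 - 1/16) = 3·15/16

Answer: 45/16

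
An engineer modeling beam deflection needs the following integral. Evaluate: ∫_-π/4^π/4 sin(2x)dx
Antiderivative: -cos(2x)/2
Evaluate at bounds: [-cos(2·π/4)/2] - [-cos(2·-π/4)/2]
= (-(0) + (0))/2 = 0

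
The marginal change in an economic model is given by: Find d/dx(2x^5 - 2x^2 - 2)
Power rule: d/dx(ax^n) = n·a·x^(n-1)
Term by term: 10·x^4 - 4·x

Answer: 10x^4 - 4x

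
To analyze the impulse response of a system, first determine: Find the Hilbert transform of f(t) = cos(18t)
The Hilbert transform shifts each frequency component by -pi/2.
H{cos(wt)}=sin(wt)
With w=18: H{cos(18t)}=sin(18t)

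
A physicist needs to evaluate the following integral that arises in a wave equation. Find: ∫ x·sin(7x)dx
By parts: u=x, dv=sin(7x) dx
du=dx, v=-cos(7x)/7
=-x·cos(7x)/7+sin(7x)/7²+C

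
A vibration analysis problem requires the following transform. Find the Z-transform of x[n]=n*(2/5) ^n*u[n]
Using the property Z{n*a^n*u[n]}=az/(z-a)^2
With a=2/5: X(z)=(2/5)z/(z - 2/5)^2, |z| > 2/5

Answer: (2/5)z/(z - 2/5)^2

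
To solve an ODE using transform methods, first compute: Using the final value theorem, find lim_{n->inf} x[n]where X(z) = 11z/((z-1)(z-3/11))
Final value theorem: lim x[n]=lim_{z->1} (z-1) * X(z)
(z-1) * X(z)=11z/(z-3/11)
As z->1: 11/(1 - 3/11)=11/(8/11)=121/8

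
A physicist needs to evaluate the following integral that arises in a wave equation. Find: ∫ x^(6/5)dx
Power rule: ∫ x^(6/5) dx = x^(11/5)/(11/5) + C

Answer: (5/11)·x^(11/5) + C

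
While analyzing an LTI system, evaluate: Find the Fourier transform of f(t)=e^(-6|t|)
Using the standard pair: F{e^(-a|t|)}=2a/(a^2 + omega^2)
With a=6: F(omega)=12/(36 + omega^2)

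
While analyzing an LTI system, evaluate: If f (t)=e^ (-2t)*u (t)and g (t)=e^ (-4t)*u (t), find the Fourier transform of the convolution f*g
By the convolution theorem: F{f * g} = F(omega) * G(omega)
F(omega) = 1/(2+j * omega), G(omega) = 1/(4+j * omega)
F{f * g} = 1/((2+j * omega)(4+j * omega))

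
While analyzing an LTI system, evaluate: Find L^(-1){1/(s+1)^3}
L^(-1){1/(s-a)^n}=t^(n-1)·e^(at)/(n-1)!
Here a=-1, n=3: t^2·e^(-t)/2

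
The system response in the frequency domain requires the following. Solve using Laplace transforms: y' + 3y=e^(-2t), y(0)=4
Take L: sY - 4+3Y = 1/(s+2)
Y(s+3) = 1/(s+2)+4
Y = 1/((s+2)(s+3))+4/(s+3)
Partial fractions: 1/((s+2)(s+3)) = 1/(s+2)-1/(s+3)
So Y = 1/(s+2)+3/(s+3)
Inverse Laplace transform (L^(-1){1/(s+2)} = e^(-2t), L^(-1){1/(s+3)} = e^(-3t)):

Answer: y(t) = 1·e^(-2t)+3·e^(-3t)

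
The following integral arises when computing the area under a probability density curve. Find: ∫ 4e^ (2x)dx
Since d/dx[e^(2x)] = 2e^(2x), we get 2 e^(2x) + C

Answer: 2e^(2x) + C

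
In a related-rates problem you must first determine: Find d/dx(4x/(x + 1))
Quotient rule: (f/g)'=(f'g - fg')/g²
f=4x, f'=4
g=x + 1, g'=1

Answer: (4·(x + 1) - 4x)/(x + 1)²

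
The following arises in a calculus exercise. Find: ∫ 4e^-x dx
Since d/dx[e^-x]=- e^-x, we get -4e^-x + C

Answer: -4e^-x + C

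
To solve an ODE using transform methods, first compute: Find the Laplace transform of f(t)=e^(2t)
L{e^(at)}=1/(s-a)
L{e^(2t)}=1/(s-2)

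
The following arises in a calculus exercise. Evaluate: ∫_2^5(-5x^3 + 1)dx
Step 1: Find antiderivative F(x)=(-5/4)x^4 + x
Step 2: F(5) - F(2)=-3105/4 - (-18)=-3033/4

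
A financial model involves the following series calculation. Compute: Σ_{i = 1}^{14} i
Using formula: Σ i^1=n(n+1)/2=14·15/2=105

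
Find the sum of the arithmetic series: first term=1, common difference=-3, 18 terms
Last term: a_n = 1 + (18 - 1)·-3 = -50
Sum = n(a_1 + a_n)/2 = 18(1 + (-50))/2 = -441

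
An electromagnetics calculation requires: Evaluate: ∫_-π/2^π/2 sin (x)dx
Antiderivative: -cos(x)
Evaluate at bounds: [-cos(1·π/2)/1] - [-cos(1·-π/2)/1]
=(-(0)+(0))/1=0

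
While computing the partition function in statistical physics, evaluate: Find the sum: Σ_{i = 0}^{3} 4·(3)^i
Geometric series: S = a(1 - r^n)/(1 - r)
a = 4, r = 3, n = 4
S = 4(1 - 81)/-2 = 160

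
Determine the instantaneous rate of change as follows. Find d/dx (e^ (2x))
Chain rule: d/dx[e^u]=e^u · u' where u=2x
u'=2

Answer: 2·e^(2x)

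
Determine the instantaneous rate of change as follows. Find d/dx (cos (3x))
Chain rule: d/dx[cos(u)] = -sin(u)·u' where u = 3x
u' = 3

Answer: -3·sin(3x)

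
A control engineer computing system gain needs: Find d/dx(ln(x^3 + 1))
Chain rule: d/dx[ln(u)] = u'/u where u = x^3 + 1
u' = 3x^2

Answer: (3x^2)/(x^3 + 1)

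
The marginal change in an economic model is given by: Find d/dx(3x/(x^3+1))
Quotient rule: (f/g)' = (f'g - fg')/g²
f = 3x, f' = 3
g = x^3+1, g' = 3x^2

Answer: (3·(x^3+1)-9x^3)/(x^3+1)²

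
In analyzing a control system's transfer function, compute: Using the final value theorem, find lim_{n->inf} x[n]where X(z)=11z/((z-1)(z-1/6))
Final value theorem: lim x[n] = lim_{z->1} (z-1) * X(z)
(z-1) * X(z) = 11z/(z-1/6)
As z->1: 11/(1-1/6) = 11/(5/6) = 66/5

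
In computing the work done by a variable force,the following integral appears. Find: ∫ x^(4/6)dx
Power rule: ∫ x^(2/3) dx = x^(5/3)/(5/3)+C

Answer: (3/5)·x^(5/3)+C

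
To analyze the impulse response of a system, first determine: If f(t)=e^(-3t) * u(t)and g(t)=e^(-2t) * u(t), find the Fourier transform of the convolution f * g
By the convolution theorem: F{f*g}=F(omega)*G(omega)
F(omega)=1/(3+j*omega), G(omega)=1/(2+j*omega)
F{f*g}=1/((3+j*omega)(2+j*omega))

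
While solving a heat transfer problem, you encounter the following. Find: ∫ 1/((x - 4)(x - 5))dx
Partial fractions: 1/((x-4)(x-5))=A/(x-4)+B/(x-5)
A=-1, B=1
∫ [-1· 1/(x-4)+1· 1/(x-5)] dx
=(1)[ln|x-5| - ln|x-4|]+C

Answer: ln|(x-5)/(x-4)|+C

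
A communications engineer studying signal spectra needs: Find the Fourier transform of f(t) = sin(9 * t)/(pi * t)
sin(W*t)/(pi*t)=(W/pi)*sinc(W*t/pi) is the impulse response of the ideal low-pass filter with cutoff W (here W=9).
Its Fourier transform is a rectangular function:
F(omega)=1 for |omega| < 9, 0 otherwise

Answer: rect(omega/18) [i.e., 1 for |omega| < 9, 0 otherwise]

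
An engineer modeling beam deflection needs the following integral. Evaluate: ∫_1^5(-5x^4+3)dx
Step 1: Find antiderivative F(x)=-x^5 + 3x
Step 2: F(5) - F(1)=-3110 - (2)=-3112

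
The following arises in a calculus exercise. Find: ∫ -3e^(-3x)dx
Since d/dx[e^(-3x)]=-3e^(-3x), we get 1 e^(-3x) + C

Answer: e^(-3x) + C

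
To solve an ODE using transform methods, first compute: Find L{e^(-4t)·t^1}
First shifting: L{e^(at)f(t)}=F(s-a)
L{t^1}=1/s^2
Shift s → s + 4: 1/(s + 4)^2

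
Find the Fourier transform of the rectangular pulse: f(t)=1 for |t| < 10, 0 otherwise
F(omega) = integral from -10 to 10 of e^(-j * omega * t) dt
= 2 * sin(10 * omega)/omega = 20 * sinc(10 * omega/pi)

Answer: 2 * sin(10 * omega)/omega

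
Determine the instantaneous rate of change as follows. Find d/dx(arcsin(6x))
d/dx[arcsin(u)]=u'/√(1-u²), u=6x, u'=6

Answer: 6/√(1-36x²)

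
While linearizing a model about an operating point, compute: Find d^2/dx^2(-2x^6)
Apply power rule 2 times:
d^1: -12x^5
d^2: -60x^4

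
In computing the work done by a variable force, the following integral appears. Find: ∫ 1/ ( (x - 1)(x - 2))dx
Partial fractions: 1/((x-1)(x-2))=A/(x-1) + B/(x-2)
A=-1, B=1
∫ [-1· 1/(x-1) + 1· 1/(x-2)] dx
=(1)[ln|x-2| - ln|x-1|] + C

Answer: ln|(x-2)/(x-1)| + C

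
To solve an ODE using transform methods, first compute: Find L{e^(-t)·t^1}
First shifting: L{e^(at)f(t)}=F(s-a)
L{t^1}=1/s^2
Shift s → s + 1: 1/(s + 1)^2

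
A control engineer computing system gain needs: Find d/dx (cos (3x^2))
Chain rule: d/dx[cos(u)]=-sin(u)·u' where u=3x^2
u'=6x

Answer: -6x·sin(3x^2)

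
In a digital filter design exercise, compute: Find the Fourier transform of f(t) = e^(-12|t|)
Using the standard pair: F{e^(-a|t|)}=2a/(a^2+omega^2)
With a=12: F(omega)=24/(144+omega^2)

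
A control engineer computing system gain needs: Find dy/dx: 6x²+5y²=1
Differentiate: 12x + 10y·(dy/dx)=0
dy/dx=-12x/(10y)=-(6/5)·(x/y)

Answer: dy/dx=-(6/5)·(x/y)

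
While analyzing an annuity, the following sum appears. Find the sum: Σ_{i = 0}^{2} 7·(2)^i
Geometric series: S=a(1 - r^n)/(1 - r)
a=7, r=2, n=3
S=7(1 - 8)/-1=49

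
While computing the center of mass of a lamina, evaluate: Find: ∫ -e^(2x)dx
Since d/dx[e^(2x)]=2e^(2x), we get -1/2 e^(2x) + C

Answer: (-1/2)e^(2x) + C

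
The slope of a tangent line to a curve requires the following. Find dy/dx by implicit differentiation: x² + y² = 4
Differentiate both sides: 2x + 2y·(dy/dx) = 0
Solve: dy/dx = -2x/(2y) = -x/y

Answer: dy/dx = -x/y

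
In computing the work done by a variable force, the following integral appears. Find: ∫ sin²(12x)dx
Using identity sin²(u)=(1 - cos(2u))/2:
∫ (1 - cos(24x))/2 dx=x/2 - sin(24x)/48 + C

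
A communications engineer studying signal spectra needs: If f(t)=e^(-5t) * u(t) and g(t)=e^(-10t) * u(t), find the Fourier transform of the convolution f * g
By the convolution theorem: F{f*g}=F(omega)*G(omega)
F(omega)=1/(5 + j*omega), G(omega)=1/(10 + j*omega)
F{f*g}=1/((5 + j*omega)(10 + j*omega))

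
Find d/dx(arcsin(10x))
d/dx[arcsin(u)] = u'/√(1-u²), u = 10x, u' = 10

Answer: 10/√(1-100x²)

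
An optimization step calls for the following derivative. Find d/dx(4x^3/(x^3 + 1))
Quotient rule: (f/g)'=(f'g - fg')/g²
f=4x^3, f'=12x^2
g=x^3+1, g'=3x^2

Answer: (12x^2·(x^3+1)-12x^5)/(x^3+1)²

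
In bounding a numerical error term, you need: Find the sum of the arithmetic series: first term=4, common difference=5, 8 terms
Last term: a_n=4 + (8 - 1)·5=39
Sum=n(a_1 + a_n)/2=8(4 + 39)/2=172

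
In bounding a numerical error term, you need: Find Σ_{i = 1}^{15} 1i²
=1·n(n+1)(2n+1)/6=1·15·16·31/6=1240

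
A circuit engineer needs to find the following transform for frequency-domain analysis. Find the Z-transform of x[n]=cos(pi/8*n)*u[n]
Z{cos(w0 * n) * u[n]}=z(z - cos(w0))/(z^2-2z * cos(w0)+1)
With w0=pi/8: X(z)=z(z - cos(pi/8))/(z^2-2z * cos(pi/8)+1)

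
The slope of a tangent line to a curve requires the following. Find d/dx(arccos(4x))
d/dx[arccos(u)]=-u'/√(1-u²), u=4x, u'=4

Answer: -4/√(1-16x²)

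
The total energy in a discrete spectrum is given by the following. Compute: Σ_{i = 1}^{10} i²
Using formula: Σ i^2 = n(n + 1)(2n + 1)/6 = 10·11·21/6 = 385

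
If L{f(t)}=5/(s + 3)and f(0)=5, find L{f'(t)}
L{f'(t)} = s·F(s) - f(0) = 5s/(s + 3) - 5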